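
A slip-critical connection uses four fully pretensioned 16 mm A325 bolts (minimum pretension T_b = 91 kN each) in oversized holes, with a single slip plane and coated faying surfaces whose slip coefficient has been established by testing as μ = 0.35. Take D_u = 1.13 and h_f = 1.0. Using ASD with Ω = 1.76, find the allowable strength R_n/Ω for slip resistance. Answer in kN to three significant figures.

81.8 kN

R_n = μ · D_u · h_f · T_b · n_s · n_b = 0.35 × 1.13 × 1.0 × 91 × 1 × 4 = 144 kN.
Allowable strength R_n/Ω = 144 / 1.76 = 81.8 kN.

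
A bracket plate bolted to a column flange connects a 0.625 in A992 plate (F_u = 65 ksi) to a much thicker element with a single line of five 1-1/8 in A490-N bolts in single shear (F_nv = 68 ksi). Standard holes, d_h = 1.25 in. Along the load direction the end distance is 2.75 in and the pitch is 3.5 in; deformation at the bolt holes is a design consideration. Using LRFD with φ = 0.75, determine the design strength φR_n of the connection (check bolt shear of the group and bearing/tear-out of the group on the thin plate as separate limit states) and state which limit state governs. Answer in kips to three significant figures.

253 kips (bolt shear governs)

Bolt shear: A_b = π·1.125²/4 = 0.994 in²; R_n = 68 × 0.994 × 5 × 1 = 338 kips → 0.75 × 338 = 253 kips.
Bearing (1.2 l_c t F_u ≤ 2.4 d t F_u): upper limit = 2.4·1.125·0.625·65 = 109.7 kips.
  Edge l_c = 2.75 − 1.25/2 = 2.125 → r_n = 103.6 kips; interior l_c = 3.5 − 1.25 = 2.25 → r_n = 109.7 kips.
  R_n,bearing = 1·103.6 + 4·109.7 = 542.3 kips → 0.75 × 542.3 = 407 kips.
Bolt shear governs: 253 kips.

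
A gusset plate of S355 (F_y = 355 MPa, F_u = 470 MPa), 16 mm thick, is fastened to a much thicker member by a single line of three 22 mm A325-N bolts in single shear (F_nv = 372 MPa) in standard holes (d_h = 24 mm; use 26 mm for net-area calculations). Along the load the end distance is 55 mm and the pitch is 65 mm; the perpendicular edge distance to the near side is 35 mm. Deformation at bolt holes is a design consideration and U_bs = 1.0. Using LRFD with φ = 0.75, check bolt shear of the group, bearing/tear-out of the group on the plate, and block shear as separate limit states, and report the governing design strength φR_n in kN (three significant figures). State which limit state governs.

Bolt shear: A_b = π·22²/4 = 380.1 mm²; R_n = 372 × 380.1 × 3 × 1 / 1000 = 424.2 kN → 0.75 × 424.2 = 318 kN.
Bearing: edge l_c = 43, r_n = 388 kN; interior l_c = 41, r_n = 370 kN; R_n = 388 + 2·370 = 1128 kN → 846 kN.
Block shear: A_gv = 2960, A_nv = 1920, A_nt = 352 mm²; R_n = min(0.6F_uA_nv, 0.6F_yA_gv) + U_bs·F_u·A_nt = 706.9 kN → 530 kN.
Bolt shear governs: 318 kN.

318 kN (bolt shear governs)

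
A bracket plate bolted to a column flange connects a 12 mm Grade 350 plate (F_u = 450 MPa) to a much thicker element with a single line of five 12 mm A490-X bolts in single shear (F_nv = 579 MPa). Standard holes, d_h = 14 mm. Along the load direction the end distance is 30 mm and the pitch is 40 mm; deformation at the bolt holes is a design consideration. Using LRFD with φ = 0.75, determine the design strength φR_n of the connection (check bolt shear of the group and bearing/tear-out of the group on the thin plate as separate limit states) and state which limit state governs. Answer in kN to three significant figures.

246 kN (bolt shear governs)

Bolt shear: A_b = π·12²/4 = 113.1 mm²; R_n = 579 × 113.1 × 5 × 1 / 1000 = 327.4 kN → 0.75 × 327.4 = 246 kN.
Bearing (1.2 l_c t F_u ≤ 2.4 d t F_u): upper limit = 2.4·12·12·450 / 1000 = 155.5 kN.
  Edge l_c = 30 − 14/2 = 23 → r_n = 149 kN; interior l_c = 40 − 14 = 26 → r_n = 155.5 kN.
  R_n,bearing = 1·149 + 4·155.5 = 771.1 kN → 0.75 × 771.1 = 578 kN.
Bolt shear governs: 246 kN.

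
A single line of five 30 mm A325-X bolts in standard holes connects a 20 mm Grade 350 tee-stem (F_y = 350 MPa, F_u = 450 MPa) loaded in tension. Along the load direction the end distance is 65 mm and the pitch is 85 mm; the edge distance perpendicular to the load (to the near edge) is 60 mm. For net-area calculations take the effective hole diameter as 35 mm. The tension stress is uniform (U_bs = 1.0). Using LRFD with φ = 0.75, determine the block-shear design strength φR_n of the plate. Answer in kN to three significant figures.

1290 kN

Shear plane L_v = 65 + 4·85 = 405 mm; A_gv = 405 × 20 = 8100 mm².
A_nv = (405 − 4.5·35) × 20 = 4950 mm².
A_nt = (60 − 0.5·35) × 20 = 850 mm².
0.6 F_u A_nv = 1336 kN; 0.6 F_y A_gv = 1701 kN → shear rupture governs the shear term.
R_n = 1336 + 1.0 × 450 × 850 / 1000 = 1719 kN.
Design strength φR_n = 0.75 × 1719 = 1290 kN.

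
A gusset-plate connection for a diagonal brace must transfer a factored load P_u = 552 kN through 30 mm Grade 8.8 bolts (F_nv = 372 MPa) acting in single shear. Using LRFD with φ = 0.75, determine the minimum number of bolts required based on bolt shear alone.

3 bolts

A_b = π·30²/4 = 706.9 mm².
Per-bolt design strength φR_n = 0.75 × 372 × 706.9 × 1 / 1000 = 197.2 kN.
n ≥ 552 / 197.2 = 2.799 → use 3 bolts.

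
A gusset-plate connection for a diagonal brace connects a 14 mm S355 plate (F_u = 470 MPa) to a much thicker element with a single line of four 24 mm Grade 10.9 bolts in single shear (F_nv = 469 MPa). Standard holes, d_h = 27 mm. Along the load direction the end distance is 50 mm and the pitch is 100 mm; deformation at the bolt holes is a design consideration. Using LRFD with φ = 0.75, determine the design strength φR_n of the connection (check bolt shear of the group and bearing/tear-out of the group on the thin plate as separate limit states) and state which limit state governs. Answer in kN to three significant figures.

Bolt shear: A_b = π·24²/4 = 452.4 mm²; R_n = 469 × 452.4 × 4 × 1 / 1000 = 848.7 kN → 0.75 × 848.7 = 637 kN.
Bearing (1.2 l_c t F_u ≤ 2.4 d t F_u): upper limit = 2.4·24·14·470 / 1000 = 379 kN.
  Edge l_c = 50 − 27/2 = 36.5 → r_n = 288.2 kN; interior l_c = 100 − 27 = 73 → r_n = 379 kN.
  R_n,bearing = 1·288.2 + 3·379 = 1425 kN → 0.75 × 1425 = 1070 kN.
Bolt shear governs: 637 kN.

637 kN (bolt shear governs)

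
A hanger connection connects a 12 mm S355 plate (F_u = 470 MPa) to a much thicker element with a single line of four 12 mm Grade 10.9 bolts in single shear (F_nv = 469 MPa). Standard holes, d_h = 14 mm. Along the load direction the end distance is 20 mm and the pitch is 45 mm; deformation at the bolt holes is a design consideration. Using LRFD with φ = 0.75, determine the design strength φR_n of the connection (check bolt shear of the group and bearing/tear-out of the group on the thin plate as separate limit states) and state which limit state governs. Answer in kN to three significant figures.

Bolt shear: A_b = π·12²/4 = 113.1 mm²; R_n = 469 × 113.1 × 4 × 1 / 1000 = 212.2 kN → 0.75 × 212.2 = 159 kN.
Bearing (1.2 l_c t F_u ≤ 2.4 d t F_u): upper limit = 2.4·12·12·470 / 1000 = 162.4 kN.
  Edge l_c = 20 − 14/2 = 13 → r_n = 87.98 kN; interior l_c = 45 − 14 = 31 → r_n = 162.4 kN.
  R_n,bearing = 1·87.98 + 3·162.4 = 575.3 kN → 0.75 × 575.3 = 431 kN.
Bolt shear governs: 159 kN.

159 kN (bolt shear governs)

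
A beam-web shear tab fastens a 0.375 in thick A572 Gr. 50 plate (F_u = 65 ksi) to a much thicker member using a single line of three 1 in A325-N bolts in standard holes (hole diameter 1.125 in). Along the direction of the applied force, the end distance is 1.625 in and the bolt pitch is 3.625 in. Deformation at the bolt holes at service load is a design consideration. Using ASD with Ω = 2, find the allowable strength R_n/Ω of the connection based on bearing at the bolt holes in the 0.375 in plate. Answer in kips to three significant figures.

Per bolt r_n = 1.2 l_c t F_u ≤ 2.4 d t F_u; upper limit = 2.4 × 1 × 0.375 × 65 = 58.5 kips.
Edge bolt: l_c = 1.625 − 1.125/2 = 1.062 in → 1.2 × 1.062 × 0.375 × 65 = 31.08 → r_n = 31.08 kips.
Interior bolts: l_c = 3.625 − 1.125 = 2.5 in → 1.2 × 2.5 × 0.375 × 65 = 73.12 → r_n = 58.5 kips.
R_n = 1 × 31.08 + 2 × 58.5 = 148.1 kips.
Allowable strength R_n/Ω = 148.1 / 2 = 74 kips.

74 kips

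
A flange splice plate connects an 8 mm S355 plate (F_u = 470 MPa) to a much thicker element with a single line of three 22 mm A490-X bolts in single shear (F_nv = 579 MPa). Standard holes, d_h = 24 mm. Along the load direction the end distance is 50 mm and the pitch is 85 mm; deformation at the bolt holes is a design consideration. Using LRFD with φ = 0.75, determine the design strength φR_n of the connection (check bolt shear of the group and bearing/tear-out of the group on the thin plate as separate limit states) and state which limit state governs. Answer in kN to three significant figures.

426 kN (bearing governs)

Bolt shear: A_b = π·22²/4 = 380.1 mm²; R_n = 579 × 380.1 × 3 × 1 / 1000 = 660.3 kN → 0.75 × 660.3 = 495 kN.
Bearing (1.2 l_c t F_u ≤ 2.4 d t F_u): upper limit = 2.4·22·8·470 / 1000 = 198.5 kN.
  Edge l_c = 50 − 24/2 = 38 → r_n = 171.5 kN; interior l_c = 85 − 24 = 61 → r_n = 198.5 kN.
  R_n,bearing = 1·171.5 + 2·198.5 = 568.5 kN → 0.75 × 568.5 = 426 kN.
Bearing governs: 426 kN.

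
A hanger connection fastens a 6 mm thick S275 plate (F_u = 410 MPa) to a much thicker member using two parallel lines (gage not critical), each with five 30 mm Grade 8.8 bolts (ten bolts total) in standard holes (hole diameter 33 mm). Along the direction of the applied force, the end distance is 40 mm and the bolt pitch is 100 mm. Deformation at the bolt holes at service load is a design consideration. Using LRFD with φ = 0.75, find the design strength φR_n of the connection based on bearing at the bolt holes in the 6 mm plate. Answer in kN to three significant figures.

1170 kN

Per bolt r_n = 1.2 l_c t F_u ≤ 2.4 d t F_u; upper limit = 2.4 × 30 × 6 × 410 / 1000 = 177.1 kN.
Edge bolt: l_c = 40 − 33/2 = 23.5 mm → 1.2 × 23.5 × 6 × 410 / 1000 = 69.37 → r_n = 69.37 kN.
Interior bolts: l_c = 100 − 33 = 67 mm → 1.2 × 67 × 6 × 410 / 1000 = 197.8 → r_n = 177.1 kN.
R_n = 2 × 69.37 + 8 × 177.1 = 1556 kN.
Design strength φR_n = 0.75 × 1556 = 1170 kN.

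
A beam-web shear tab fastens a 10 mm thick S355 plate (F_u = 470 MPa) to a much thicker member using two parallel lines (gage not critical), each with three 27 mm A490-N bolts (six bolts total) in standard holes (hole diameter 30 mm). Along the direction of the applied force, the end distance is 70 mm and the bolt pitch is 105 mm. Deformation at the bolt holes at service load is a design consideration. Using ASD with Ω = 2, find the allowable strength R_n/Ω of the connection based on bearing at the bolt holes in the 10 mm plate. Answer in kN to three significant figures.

Per bolt r_n = 1.2 l_c t F_u ≤ 2.4 d t F_u; upper limit = 2.4 × 27 × 10 × 470 / 1000 = 304.6 kN.
Edge bolt: l_c = 70 − 30/2 = 55 mm → 1.2 × 55 × 10 × 470 / 1000 = 310.2 → r_n = 304.6 kN.
Interior bolts: l_c = 105 − 30 = 75 mm → 1.2 × 75 × 10 × 470 / 1000 = 423 → r_n = 304.6 kN.
R_n = 2 × 304.6 + 4 × 304.6 = 1827 kN.
Allowable strength R_n/Ω = 1827 / 2 = 914 kN.

914 kN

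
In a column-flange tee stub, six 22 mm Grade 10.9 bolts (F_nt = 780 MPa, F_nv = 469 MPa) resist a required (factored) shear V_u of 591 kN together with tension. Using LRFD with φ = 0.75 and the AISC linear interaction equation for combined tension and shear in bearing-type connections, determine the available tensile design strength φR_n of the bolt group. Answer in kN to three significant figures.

752 kN

A_b = π·22²/4 = 380.1 mm²; f_rv = 591 × 1000 / (6 × 380.1) = 259.1 MPa.
F'_nt = 1.3 F_nt − (F_nt / φF_nv) f_rv = 1.3·780 − (780/(0.75·469))·259.1 = 439.4 MPa, capped at F_nt → F'_nt = 439.4 MPa.
R_n = F'_nt · A_b · n = 439.4 × 380.1 × 6 / 1000 = 1002 kN.
Design strength φR_n = 0.75 × 1002 = 752 kN.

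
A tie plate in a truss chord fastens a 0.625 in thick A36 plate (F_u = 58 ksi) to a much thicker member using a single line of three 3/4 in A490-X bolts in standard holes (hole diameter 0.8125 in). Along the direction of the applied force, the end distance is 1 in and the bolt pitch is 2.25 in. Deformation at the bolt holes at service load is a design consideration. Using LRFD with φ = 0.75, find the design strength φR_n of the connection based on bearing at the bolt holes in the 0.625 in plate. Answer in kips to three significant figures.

Per bolt r_n = 1.2 l_c t F_u ≤ 2.4 d t F_u; upper limit = 2.4 × 0.75 × 0.625 × 58 = 65.25 kips.
Edge bolt: l_c = 1 − 0.8125/2 = 0.5938 in → 1.2 × 0.5938 × 0.625 × 58 = 25.83 → r_n = 25.83 kips.
Interior bolts: l_c = 2.25 − 0.8125 = 1.438 in → 1.2 × 1.438 × 0.625 × 58 = 62.53 → r_n = 62.53 kips.
R_n = 1 × 25.83 + 2 × 62.53 = 150.9 kips.
Design strength φR_n = 0.75 × 150.9 = 113 kips.

113 kips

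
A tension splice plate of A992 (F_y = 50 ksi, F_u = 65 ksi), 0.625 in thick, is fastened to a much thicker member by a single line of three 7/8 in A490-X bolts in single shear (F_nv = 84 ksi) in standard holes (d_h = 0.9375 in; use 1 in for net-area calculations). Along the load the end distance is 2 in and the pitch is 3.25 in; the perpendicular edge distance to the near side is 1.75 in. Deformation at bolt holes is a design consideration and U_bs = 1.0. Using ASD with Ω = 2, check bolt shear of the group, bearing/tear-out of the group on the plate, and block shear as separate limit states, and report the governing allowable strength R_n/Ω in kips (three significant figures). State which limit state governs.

75.8 kips (bolt shear governs)

Bolt shear: A_b = π·0.875²/4 = 0.6013 in²; R_n = 84 × 0.6013 × 3 × 1 = 151.5 kips → 151.5 / 2 = 75.8 kips.
Bearing: edge l_c = 1.531, r_n = 74.65 kips; interior l_c = 2.312, r_n = 85.31 kips; R_n = 74.65 + 2·85.31 = 245.3 kips → 123 kips.
Block shear: A_gv = 5.312, A_nv = 3.75, A_nt = 0.7812 in²; R_n = min(0.6F_uA_nv, 0.6F_yA_gv) + U_bs·F_u·A_nt = 197 kips → 98.5 kips.
Bolt shear governs: 75.8 kips.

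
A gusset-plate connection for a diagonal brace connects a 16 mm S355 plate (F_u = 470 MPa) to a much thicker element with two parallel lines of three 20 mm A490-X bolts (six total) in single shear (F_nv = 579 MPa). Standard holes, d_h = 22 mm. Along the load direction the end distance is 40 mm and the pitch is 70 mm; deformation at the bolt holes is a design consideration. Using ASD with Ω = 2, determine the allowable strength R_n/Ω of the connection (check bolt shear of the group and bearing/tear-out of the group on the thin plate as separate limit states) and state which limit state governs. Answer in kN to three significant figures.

Bolt shear: A_b = π·20²/4 = 314.2 mm²; R_n = 579 × 314.2 × 6 × 1 / 1000 = 1091 kN → 1091 / 2 = 546 kN.
Bearing (1.2 l_c t F_u ≤ 2.4 d t F_u): upper limit = 2.4·20·16·470 / 1000 = 361 kN.
  Edge l_c = 40 − 22/2 = 29 → r_n = 261.7 kN; interior l_c = 70 − 22 = 48 → r_n = 361 kN.
  R_n,bearing = 2·261.7 + 4·361 = 1967 kN → 1967 / 2 = 984 kN.
Bolt shear governs: 546 kN.

546 kN (bolt shear governs)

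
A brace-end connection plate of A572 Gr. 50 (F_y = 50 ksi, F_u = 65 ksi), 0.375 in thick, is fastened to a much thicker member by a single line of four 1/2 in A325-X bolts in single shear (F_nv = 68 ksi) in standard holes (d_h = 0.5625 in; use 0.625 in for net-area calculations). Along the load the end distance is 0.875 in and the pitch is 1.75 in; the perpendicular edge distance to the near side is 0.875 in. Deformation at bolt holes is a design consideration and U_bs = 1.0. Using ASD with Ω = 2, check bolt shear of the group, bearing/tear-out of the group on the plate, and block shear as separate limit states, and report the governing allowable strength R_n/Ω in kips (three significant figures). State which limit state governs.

Bolt shear: A_b = π·0.5²/4 = 0.1963 in²; R_n = 68 × 0.1963 × 4 × 1 = 53.41 kips → 53.41 / 2 = 26.7 kips.
Bearing: edge l_c = 0.5938, r_n = 17.37 kips; interior l_c = 1.188, r_n = 29.25 kips; R_n = 17.37 + 3·29.25 = 105.1 kips → 52.6 kips.
Block shear: A_gv = 2.297, A_nv = 1.477, A_nt = 0.2109 in²; R_n = min(0.6F_uA_nv, 0.6F_yA_gv) + U_bs·F_u·A_nt = 71.3 kips → 35.6 kips.
Bolt shear governs: 26.7 kips.

26.7 kips (bolt shear governs)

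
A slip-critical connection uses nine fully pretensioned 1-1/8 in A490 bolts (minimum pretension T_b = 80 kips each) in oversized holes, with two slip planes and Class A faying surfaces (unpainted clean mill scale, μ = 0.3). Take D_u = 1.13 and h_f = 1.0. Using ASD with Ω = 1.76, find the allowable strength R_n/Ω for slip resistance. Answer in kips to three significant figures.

R_n = μ · D_u · h_f · T_b · n_s · n_b = 0.3 × 1.13 × 1.0 × 80 × 2 × 9 = 488.2 kips.
Allowable strength R_n/Ω = 488.2 / 1.76 = 277 kips.

277 kips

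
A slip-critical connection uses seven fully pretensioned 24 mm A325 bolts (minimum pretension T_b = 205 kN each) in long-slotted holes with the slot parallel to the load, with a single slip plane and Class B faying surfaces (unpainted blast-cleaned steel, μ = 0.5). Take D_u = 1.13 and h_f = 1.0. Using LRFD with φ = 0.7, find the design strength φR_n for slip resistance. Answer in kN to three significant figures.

R_n = μ · D_u · h_f · T_b · n_s · n_b = 0.5 × 1.13 × 1.0 × 205 × 1 × 7 = 810.8 kN.
Design strength φR_n = 0.7 × 810.8 = 568 kN.

568 kN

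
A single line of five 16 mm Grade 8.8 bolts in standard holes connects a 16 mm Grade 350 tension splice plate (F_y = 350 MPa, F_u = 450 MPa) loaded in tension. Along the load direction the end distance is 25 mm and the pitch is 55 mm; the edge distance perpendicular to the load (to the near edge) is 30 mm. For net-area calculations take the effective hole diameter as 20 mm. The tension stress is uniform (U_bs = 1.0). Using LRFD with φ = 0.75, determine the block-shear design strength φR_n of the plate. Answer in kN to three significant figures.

610 kN

Shear plane L_v = 25 + 4·55 = 245 mm; A_gv = 245 × 16 = 3920 mm².
A_nv = (245 − 4.5·20) × 16 = 2480 mm².
A_nt = (30 − 0.5·20) × 16 = 320 mm².
0.6 F_u A_nv = 669.6 kN; 0.6 F_y A_gv = 823.2 kN → shear rupture governs the shear term.
R_n = 669.6 + 1.0 × 450 × 320 / 1000 = 813.6 kN.
Design strength φR_n = 0.75 × 813.6 = 610 kN.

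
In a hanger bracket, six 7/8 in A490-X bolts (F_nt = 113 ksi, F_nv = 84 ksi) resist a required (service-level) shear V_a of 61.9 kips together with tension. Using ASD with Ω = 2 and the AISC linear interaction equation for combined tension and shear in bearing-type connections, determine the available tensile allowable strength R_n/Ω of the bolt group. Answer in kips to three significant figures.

182 kips

A_b = π·0.875²/4 = 0.6013 in²; f_rv = 61.9 / (6 × 0.6013) = 17.16 ksi.
F'_nt = 1.3 F_nt − (Ω F_nt / F_nv) f_rv = 1.3·113 − (2·113/84)·17.16 = 100.7 ksi, capped at F_nt → F'_nt = 100.7 ksi.
R_n = F'_nt · A_b · n = 100.7 × 0.6013 × 6 = 363.5 kips.
Allowable strength R_n/Ω = 363.5 / 2 = 182 kips.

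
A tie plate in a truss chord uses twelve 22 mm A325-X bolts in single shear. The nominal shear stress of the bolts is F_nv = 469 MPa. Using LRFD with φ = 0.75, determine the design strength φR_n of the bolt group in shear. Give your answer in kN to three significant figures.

A_b = π × 22² / 4 = 380.1 mm².
R_n = F_nv · A_b · n · n_s = 469 × 380.1 × 12 × 1 / 1000 = 2139 kN.
Design strength φR_n = 0.75 × 2139 = 1600 kN.

1600 kN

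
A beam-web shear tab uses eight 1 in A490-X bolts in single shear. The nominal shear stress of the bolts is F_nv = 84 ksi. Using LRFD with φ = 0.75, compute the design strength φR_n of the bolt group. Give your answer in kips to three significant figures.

396 kips

A_b = π × 1² / 4 = 0.7854 in².
R_n = F_nv · A_b · n · n_s = 84 × 0.7854 × 8 × 1 = 527.8 kips.
Design strength φR_n = 0.75 × 527.8 = 396 kips.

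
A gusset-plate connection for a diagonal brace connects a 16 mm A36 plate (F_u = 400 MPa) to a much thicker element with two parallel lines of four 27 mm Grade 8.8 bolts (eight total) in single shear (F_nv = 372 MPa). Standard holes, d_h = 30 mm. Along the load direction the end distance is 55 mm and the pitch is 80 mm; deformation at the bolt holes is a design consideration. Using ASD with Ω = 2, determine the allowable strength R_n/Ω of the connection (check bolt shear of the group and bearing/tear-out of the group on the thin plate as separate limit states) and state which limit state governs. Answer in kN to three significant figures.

852 kN (bolt shear governs)

Bolt shear: A_b = π·27²/4 = 572.6 mm²; R_n = 372 × 572.6 × 8 × 1 / 1000 = 1704 kN → 1704 / 2 = 852 kN.
Bearing (1.2 l_c t F_u ≤ 2.4 d t F_u): upper limit = 2.4·27·16·400 / 1000 = 414.7 kN.
  Edge l_c = 55 − 30/2 = 40 → r_n = 307.2 kN; interior l_c = 80 − 30 = 50 → r_n = 384 kN.
  R_n,bearing = 2·307.2 + 6·384 = 2918 kN → 2918 / 2 = 1460 kN.
Bolt shear governs: 852 kN.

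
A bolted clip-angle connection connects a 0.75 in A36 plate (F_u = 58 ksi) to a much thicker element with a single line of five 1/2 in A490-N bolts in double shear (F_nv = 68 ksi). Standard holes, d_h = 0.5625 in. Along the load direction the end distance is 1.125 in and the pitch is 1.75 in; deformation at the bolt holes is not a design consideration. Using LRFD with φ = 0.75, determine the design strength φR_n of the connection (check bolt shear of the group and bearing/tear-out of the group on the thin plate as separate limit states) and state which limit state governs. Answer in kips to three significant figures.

Bolt shear: A_b = π·0.5²/4 = 0.1963 in²; R_n = 68 × 0.1963 × 5 × 2 = 133.5 kips → 0.75 × 133.5 = 100 kips.
Bearing (1.5 l_c t F_u ≤ 3.0 d t F_u): upper limit = 3.0·0.5·0.75·58 = 65.25 kips.
  Edge l_c = 1.125 − 0.5625/2 = 0.8438 → r_n = 55.05 kips; interior l_c = 1.75 − 0.5625 = 1.188 → r_n = 65.25 kips.
  R_n,bearing = 1·55.05 + 4·65.25 = 316.1 kips → 0.75 × 316.1 = 237 kips.
Bolt shear governs: 100 kips.

100 kips (bolt shear governs)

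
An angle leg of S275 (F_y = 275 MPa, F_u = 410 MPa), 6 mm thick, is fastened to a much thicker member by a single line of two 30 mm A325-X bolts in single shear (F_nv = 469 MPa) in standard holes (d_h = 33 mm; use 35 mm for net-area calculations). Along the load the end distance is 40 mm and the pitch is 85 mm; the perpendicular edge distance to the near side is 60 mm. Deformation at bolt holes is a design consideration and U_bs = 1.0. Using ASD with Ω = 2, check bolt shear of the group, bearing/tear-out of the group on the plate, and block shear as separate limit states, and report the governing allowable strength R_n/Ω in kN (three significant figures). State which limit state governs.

Bolt shear: A_b = π·30²/4 = 706.9 mm²; R_n = 469 × 706.9 × 2 × 1 / 1000 = 663 kN → 663 / 2 = 332 kN.
Bearing: edge l_c = 23.5, r_n = 69.37 kN; interior l_c = 52, r_n = 153.5 kN; R_n = 69.37 + 1·153.5 = 222.9 kN → 111 kN.
Block shear: A_gv = 750, A_nv = 435, A_nt = 255 mm²; R_n = min(0.6F_uA_nv, 0.6F_yA_gv) + U_bs·F_u·A_nt = 211.6 kN → 106 kN.
Block shear governs: 106 kN.

106 kN (block shear governs)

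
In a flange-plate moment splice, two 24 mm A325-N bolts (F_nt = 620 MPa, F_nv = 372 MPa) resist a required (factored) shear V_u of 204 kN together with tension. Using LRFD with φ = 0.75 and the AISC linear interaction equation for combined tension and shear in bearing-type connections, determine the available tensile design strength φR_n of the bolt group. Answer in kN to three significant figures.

207 kN

A_b = π·24²/4 = 452.4 mm²; f_rv = 204 × 1000 / (2 × 452.4) = 225.5 MPa.
F'_nt = 1.3 F_nt − (F_nt / φF_nv) f_rv = 1.3·620 − (620/(0.75·372))·225.5 = 305 MPa, capped at F_nt → F'_nt = 305 MPa.
R_n = F'_nt · A_b · n = 305 × 452.4 × 2 / 1000 = 275.9 kN.
Design strength φR_n = 0.75 × 275.9 = 207 kN.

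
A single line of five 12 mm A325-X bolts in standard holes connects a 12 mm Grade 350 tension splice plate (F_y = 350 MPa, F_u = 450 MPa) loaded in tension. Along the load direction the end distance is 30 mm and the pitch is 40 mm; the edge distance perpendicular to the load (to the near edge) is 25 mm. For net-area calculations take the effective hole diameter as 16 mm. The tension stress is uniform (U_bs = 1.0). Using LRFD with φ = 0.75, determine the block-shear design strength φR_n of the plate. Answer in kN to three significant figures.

Shear plane L_v = 30 + 4·40 = 190 mm; A_gv = 190 × 12 = 2280 mm².
A_nv = (190 − 4.5·16) × 12 = 1416 mm².
A_nt = (25 − 0.5·16) × 12 = 204 mm².
0.6 F_u A_nv = 382.3 kN; 0.6 F_y A_gv = 478.8 kN → shear rupture governs the shear term.
R_n = 382.3 + 1.0 × 450 × 204 / 1000 = 474.1 kN.
Design strength φR_n = 0.75 × 474.1 = 356 kN.

356 kN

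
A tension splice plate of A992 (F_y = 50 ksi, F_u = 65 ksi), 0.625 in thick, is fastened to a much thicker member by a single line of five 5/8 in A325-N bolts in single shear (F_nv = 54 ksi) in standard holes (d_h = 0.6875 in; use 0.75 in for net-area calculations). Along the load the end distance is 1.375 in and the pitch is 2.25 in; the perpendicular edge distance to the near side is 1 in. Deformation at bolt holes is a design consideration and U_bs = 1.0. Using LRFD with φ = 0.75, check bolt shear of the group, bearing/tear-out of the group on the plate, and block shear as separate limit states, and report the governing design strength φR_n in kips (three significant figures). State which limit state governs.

Bolt shear: A_b = π·0.625²/4 = 0.3068 in²; R_n = 54 × 0.3068 × 5 × 1 = 82.83 kips → 0.75 × 82.83 = 62.1 kips.
Bearing: edge l_c = 1.031, r_n = 50.27 kips; interior l_c = 1.562, r_n = 60.94 kips; R_n = 50.27 + 4·60.94 = 294 kips → 221 kips.
Block shear: A_gv = 6.484, A_nv = 4.375, A_nt = 0.3906 in²; R_n = min(0.6F_uA_nv, 0.6F_yA_gv) + U_bs·F_u·A_nt = 196 kips → 147 kips.
Bolt shear governs: 62.1 kips.

62.1 kips (bolt shear governs)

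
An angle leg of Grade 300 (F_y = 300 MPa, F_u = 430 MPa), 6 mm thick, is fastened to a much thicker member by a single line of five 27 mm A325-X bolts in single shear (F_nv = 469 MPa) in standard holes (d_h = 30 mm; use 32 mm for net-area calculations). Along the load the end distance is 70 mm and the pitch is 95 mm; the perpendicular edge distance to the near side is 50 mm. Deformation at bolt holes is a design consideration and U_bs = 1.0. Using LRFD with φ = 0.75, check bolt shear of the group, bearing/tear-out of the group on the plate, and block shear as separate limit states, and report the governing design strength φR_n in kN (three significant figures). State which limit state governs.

421 kN (block shear governs)

Bolt shear: A_b = π·27²/4 = 572.6 mm²; R_n = 469 × 572.6 × 5 × 1 / 1000 = 1343 kN → 0.75 × 1343 = 1010 kN.
Bearing: edge l_c = 55, r_n = 167.2 kN; interior l_c = 65, r_n = 167.2 kN; R_n = 167.2 + 4·167.2 = 835.9 kN → 627 kN.
Block shear: A_gv = 2700, A_nv = 1836, A_nt = 204 mm²; R_n = min(0.6F_uA_nv, 0.6F_yA_gv) + U_bs·F_u·A_nt = 561.4 kN → 421 kN.
Block shear governs: 421 kN.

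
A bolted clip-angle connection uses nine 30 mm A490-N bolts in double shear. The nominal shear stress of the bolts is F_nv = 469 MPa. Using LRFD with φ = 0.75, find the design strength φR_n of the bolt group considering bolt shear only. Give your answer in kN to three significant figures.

4480 kN

A_b = π × 30² / 4 = 706.9 mm².
R_n = F_nv · A_b · n · n_s = 469 × 706.9 × 9 × 2 / 1000 = 5967 kN.
Design strength φR_n = 0.75 × 5967 = 4480 kN.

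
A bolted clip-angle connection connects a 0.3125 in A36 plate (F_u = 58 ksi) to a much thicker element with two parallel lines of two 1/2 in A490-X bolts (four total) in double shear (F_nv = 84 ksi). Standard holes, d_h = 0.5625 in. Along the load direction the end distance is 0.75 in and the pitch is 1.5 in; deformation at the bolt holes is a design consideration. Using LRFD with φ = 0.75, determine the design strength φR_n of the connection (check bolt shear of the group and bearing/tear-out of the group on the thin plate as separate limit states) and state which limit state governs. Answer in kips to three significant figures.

Bolt shear: A_b = π·0.5²/4 = 0.1963 in²; R_n = 84 × 0.1963 × 4 × 2 = 131.9 kips → 0.75 × 131.9 = 99 kips.
Bearing (1.2 l_c t F_u ≤ 2.4 d t F_u): upper limit = 2.4·0.5·0.3125·58 = 21.75 kips.
  Edge l_c = 0.75 − 0.5625/2 = 0.4688 → r_n = 10.2 kips; interior l_c = 1.5 − 0.5625 = 0.9375 → r_n = 20.39 kips.
  R_n,bearing = 2·10.2 + 2·20.39 = 61.17 kips → 0.75 × 61.17 = 45.9 kips.
Bearing governs: 45.9 kips.

45.9 kips (bearing governs)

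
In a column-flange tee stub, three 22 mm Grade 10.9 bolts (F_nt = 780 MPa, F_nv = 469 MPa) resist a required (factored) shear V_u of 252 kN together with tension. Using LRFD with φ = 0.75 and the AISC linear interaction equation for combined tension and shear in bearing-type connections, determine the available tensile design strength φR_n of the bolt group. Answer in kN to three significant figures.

448 kN

A_b = π·22²/4 = 380.1 mm²; f_rv = 252 × 1000 / (3 × 380.1) = 221 MPa.
F'_nt = 1.3 F_nt − (F_nt / φF_nv) f_rv = 1.3·780 − (780/(0.75·469))·221 = 524 MPa, capped at F_nt → F'_nt = 524 MPa.
R_n = F'_nt · A_b · n = 524 × 380.1 × 3 / 1000 = 597.6 kN.
Design strength φR_n = 0.75 × 597.6 = 448 kN.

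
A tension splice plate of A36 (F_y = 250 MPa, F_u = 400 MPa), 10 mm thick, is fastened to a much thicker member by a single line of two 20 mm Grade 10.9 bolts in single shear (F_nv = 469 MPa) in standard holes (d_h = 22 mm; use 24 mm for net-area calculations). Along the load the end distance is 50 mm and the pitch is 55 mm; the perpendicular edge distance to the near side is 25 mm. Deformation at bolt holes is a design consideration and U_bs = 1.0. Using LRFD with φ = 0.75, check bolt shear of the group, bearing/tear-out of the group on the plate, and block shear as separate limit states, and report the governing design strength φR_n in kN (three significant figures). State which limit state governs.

157 kN (block shear governs)

Bolt shear: A_b = π·20²/4 = 314.2 mm²; R_n = 469 × 314.2 × 2 × 1 / 1000 = 294.7 kN → 0.75 × 294.7 = 221 kN.
Bearing: edge l_c = 39, r_n = 187.2 kN; interior l_c = 33, r_n = 158.4 kN; R_n = 187.2 + 1·158.4 = 345.6 kN → 259 kN.
Block shear: A_gv = 1050, A_nv = 690, A_nt = 130 mm²; R_n = min(0.6F_uA_nv, 0.6F_yA_gv) + U_bs·F_u·A_nt = 209.5 kN → 157 kN.
Block shear governs: 157 kN.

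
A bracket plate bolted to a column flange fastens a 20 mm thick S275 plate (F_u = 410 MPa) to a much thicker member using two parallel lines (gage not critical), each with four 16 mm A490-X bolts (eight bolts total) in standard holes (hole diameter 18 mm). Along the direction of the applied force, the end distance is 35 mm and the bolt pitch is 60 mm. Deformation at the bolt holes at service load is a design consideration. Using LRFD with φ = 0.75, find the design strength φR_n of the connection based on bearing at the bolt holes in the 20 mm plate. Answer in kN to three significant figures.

1800 kN

Per bolt r_n = 1.2 l_c t F_u ≤ 2.4 d t F_u; upper limit = 2.4 × 16 × 20 × 410 / 1000 = 314.9 kN.
Edge bolt: l_c = 35 − 18/2 = 26 mm → 1.2 × 26 × 20 × 410 / 1000 = 255.8 → r_n = 255.8 kN.
Interior bolts: l_c = 60 − 18 = 42 mm → 1.2 × 42 × 20 × 410 / 1000 = 413.3 → r_n = 314.9 kN.
R_n = 2 × 255.8 + 6 × 314.9 = 2401 kN.
Design strength φR_n = 0.75 × 2401 = 1800 kN.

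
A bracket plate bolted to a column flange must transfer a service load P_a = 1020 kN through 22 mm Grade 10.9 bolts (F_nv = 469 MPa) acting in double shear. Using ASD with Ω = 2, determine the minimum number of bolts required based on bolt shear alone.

A_b = π·22²/4 = 380.1 mm².
Per-bolt allowable strength R_n/Ω = 469 × 380.1 × 2 / 1000 / 2 = 178.3 kN.
n ≥ 1020 / 178.3 = 5.721 → use 6 bolts.

6 bolts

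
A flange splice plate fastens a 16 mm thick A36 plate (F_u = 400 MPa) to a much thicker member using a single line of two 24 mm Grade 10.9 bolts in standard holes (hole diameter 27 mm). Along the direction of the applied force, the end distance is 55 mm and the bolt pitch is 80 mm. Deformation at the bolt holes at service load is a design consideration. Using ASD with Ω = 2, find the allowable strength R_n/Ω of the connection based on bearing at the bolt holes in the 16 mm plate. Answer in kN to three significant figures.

Per bolt r_n = 1.2 l_c t F_u ≤ 2.4 d t F_u; upper limit = 2.4 × 24 × 16 × 400 / 1000 = 368.6 kN.
Edge bolt: l_c = 55 − 27/2 = 41.5 mm → 1.2 × 41.5 × 16 × 400 / 1000 = 318.7 → r_n = 318.7 kN.
Interior bolts: l_c = 80 − 27 = 53 mm → 1.2 × 53 × 16 × 400 / 1000 = 407 → r_n = 368.6 kN.
R_n = 1 × 318.7 + 1 × 368.6 = 687.4 kN.
Allowable strength R_n/Ω = 687.4 / 2 = 344 kN.

344 kN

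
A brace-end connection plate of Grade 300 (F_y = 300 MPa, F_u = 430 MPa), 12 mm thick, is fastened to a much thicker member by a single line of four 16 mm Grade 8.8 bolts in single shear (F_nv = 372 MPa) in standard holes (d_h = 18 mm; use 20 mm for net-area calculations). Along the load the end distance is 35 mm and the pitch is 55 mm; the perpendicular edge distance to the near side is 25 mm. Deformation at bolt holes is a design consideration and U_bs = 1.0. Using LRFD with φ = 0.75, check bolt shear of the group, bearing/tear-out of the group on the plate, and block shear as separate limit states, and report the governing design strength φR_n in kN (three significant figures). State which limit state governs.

224 kN (bolt shear governs)

Bolt shear: A_b = π·16²/4 = 201.1 mm²; R_n = 372 × 201.1 × 4 × 1 / 1000 = 299.2 kN → 0.75 × 299.2 = 224 kN.
Bearing: edge l_c = 26, r_n = 161 kN; interior l_c = 37, r_n = 198.1 kN; R_n = 161 + 3·198.1 = 755.4 kN → 567 kN.
Block shear: A_gv = 2400, A_nv = 1560, A_nt = 180 mm²; R_n = min(0.6F_uA_nv, 0.6F_yA_gv) + U_bs·F_u·A_nt = 479.9 kN → 360 kN.
Bolt shear governs: 224 kN.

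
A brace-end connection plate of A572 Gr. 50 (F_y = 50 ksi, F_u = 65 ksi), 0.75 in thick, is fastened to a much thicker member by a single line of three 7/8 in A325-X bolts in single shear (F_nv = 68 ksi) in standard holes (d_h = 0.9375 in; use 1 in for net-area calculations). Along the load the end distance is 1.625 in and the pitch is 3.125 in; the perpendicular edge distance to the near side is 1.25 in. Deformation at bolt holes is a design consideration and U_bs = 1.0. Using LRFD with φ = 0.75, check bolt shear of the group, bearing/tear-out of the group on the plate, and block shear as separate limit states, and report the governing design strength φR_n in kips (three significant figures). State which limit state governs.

92 kips (bolt shear governs)

Bolt shear: A_b = π·0.875²/4 = 0.6013 in²; R_n = 68 × 0.6013 × 3 × 1 = 122.7 kips → 0.75 × 122.7 = 92 kips.
Bearing: edge l_c = 1.156, r_n = 67.64 kips; interior l_c = 2.188, r_n = 102.4 kips; R_n = 67.64 + 2·102.4 = 272.4 kips → 204 kips.
Block shear: A_gv = 5.906, A_nv = 4.031, A_nt = 0.5625 in²; R_n = min(0.6F_uA_nv, 0.6F_yA_gv) + U_bs·F_u·A_nt = 193.8 kips → 145 kips.
Bolt shear governs: 92 kips.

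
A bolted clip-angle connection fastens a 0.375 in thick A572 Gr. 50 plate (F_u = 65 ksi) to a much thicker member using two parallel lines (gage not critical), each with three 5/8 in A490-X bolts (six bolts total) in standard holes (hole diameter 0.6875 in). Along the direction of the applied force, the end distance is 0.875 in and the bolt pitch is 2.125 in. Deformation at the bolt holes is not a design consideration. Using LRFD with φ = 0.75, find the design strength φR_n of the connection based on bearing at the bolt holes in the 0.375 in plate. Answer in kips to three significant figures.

166 kips

Per bolt r_n = 1.5 l_c t F_u ≤ 3.0 d t F_u; upper limit = 3.0 × 0.625 × 0.375 × 65 = 45.7 kips.
Edge bolt: l_c = 0.875 − 0.6875/2 = 0.5312 in → 1.5 × 0.5312 × 0.375 × 65 = 19.42 → r_n = 19.42 kips.
Interior bolts: l_c = 2.125 − 0.6875 = 1.438 in → 1.5 × 1.438 × 0.375 × 65 = 52.56 → r_n = 45.7 kips.
R_n = 2 × 19.42 + 4 × 45.7 = 221.7 kips.
Design strength φR_n = 0.75 × 221.7 = 166 kips.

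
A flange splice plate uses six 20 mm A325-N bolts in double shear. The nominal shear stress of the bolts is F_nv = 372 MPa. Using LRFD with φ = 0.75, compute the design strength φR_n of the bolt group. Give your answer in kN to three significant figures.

1050 kN

A_b = π × 20² / 4 = 314.2 mm².
R_n = F_nv · A_b · n · n_s = 372 × 314.2 × 6 × 2 / 1000 = 1402 kN.
Design strength φR_n = 0.75 × 1402 = 1050 kN.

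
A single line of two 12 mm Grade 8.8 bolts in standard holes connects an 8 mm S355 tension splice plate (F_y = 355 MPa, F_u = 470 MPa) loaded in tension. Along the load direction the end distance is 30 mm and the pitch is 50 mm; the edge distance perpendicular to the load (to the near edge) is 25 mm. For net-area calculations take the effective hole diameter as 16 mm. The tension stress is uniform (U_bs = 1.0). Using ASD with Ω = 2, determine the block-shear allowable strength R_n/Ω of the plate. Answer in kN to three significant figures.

95.1 kN

Shear plane L_v = 30 + 1·50 = 80 mm; A_gv = 80 × 8 = 640 mm².
A_nv = (80 − 1.5·16) × 8 = 448 mm².
A_nt = (25 − 0.5·16) × 8 = 136 mm².
0.6 F_u A_nv = 126.3 kN; 0.6 F_y A_gv = 136.3 kN → shear rupture governs the shear term.
R_n = 126.3 + 1.0 × 470 × 136 / 1000 = 190.3 kN.
Allowable strength R_n/Ω = 190.3 / 2 = 95.1 kN.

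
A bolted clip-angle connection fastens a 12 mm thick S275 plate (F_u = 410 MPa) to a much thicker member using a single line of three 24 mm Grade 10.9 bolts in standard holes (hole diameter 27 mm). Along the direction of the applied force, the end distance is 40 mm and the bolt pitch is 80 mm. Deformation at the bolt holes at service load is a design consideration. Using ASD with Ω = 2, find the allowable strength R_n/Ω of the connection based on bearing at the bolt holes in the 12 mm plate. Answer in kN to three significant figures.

362 kN

Per bolt r_n = 1.2 l_c t F_u ≤ 2.4 d t F_u; upper limit = 2.4 × 24 × 12 × 410 / 1000 = 283.4 kN.
Edge bolt: l_c = 40 − 27/2 = 26.5 mm → 1.2 × 26.5 × 12 × 410 / 1000 = 156.5 → r_n = 156.5 kN.
Interior bolts: l_c = 80 − 27 = 53 mm → 1.2 × 53 × 12 × 410 / 1000 = 312.9 → r_n = 283.4 kN.
R_n = 1 × 156.5 + 2 × 283.4 = 723.2 kN.
Allowable strength R_n/Ω = 723.2 / 2 = 362 kN.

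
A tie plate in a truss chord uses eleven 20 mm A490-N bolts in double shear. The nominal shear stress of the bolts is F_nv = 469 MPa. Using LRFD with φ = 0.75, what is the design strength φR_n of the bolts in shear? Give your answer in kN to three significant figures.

A_b = π × 20² / 4 = 314.2 mm².
R_n = F_nv · A_b · n · n_s = 469 × 314.2 × 11 × 2 / 1000 = 3241 kN.
Design strength φR_n = 0.75 × 3241 = 2430 kN.

2430 kN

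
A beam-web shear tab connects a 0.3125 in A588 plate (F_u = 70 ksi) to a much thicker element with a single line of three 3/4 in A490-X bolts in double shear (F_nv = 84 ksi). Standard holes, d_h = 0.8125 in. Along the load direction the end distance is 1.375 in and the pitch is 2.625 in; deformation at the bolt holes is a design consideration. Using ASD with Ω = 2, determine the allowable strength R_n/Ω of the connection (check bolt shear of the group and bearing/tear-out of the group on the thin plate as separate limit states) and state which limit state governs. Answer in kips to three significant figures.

52.1 kips (bearing governs)

Bolt shear: A_b = π·0.75²/4 = 0.4418 in²; R_n = 84 × 0.4418 × 3 × 2 = 222.7 kips → 222.7 / 2 = 111 kips.
Bearing (1.2 l_c t F_u ≤ 2.4 d t F_u): upper limit = 2.4·0.75·0.3125·70 = 39.38 kips.
  Edge l_c = 1.375 − 0.8125/2 = 0.9688 → r_n = 25.43 kips; interior l_c = 2.625 − 0.8125 = 1.812 → r_n = 39.38 kips.
  R_n,bearing = 1·25.43 + 2·39.38 = 104.2 kips → 104.2 / 2 = 52.1 kips.
Bearing governs: 52.1 kips.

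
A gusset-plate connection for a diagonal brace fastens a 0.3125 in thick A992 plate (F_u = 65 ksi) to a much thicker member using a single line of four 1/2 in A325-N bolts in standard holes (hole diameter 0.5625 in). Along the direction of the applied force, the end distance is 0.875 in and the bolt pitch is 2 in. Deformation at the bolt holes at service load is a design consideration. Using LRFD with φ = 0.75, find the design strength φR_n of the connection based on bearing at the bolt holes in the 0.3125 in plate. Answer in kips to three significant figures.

Per bolt r_n = 1.2 l_c t F_u ≤ 2.4 d t F_u; upper limit = 2.4 × 0.5 × 0.3125 × 65 = 24.38 kips.
Edge bolt: l_c = 0.875 − 0.5625/2 = 0.5938 in → 1.2 × 0.5938 × 0.3125 × 65 = 14.47 → r_n = 14.47 kips.
Interior bolts: l_c = 2 − 0.5625 = 1.438 in → 1.2 × 1.438 × 0.3125 × 65 = 35.04 → r_n = 24.38 kips.
R_n = 1 × 14.47 + 3 × 24.38 = 87.6 kips.
Design strength φR_n = 0.75 × 87.6 = 65.7 kips.

65.7 kips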